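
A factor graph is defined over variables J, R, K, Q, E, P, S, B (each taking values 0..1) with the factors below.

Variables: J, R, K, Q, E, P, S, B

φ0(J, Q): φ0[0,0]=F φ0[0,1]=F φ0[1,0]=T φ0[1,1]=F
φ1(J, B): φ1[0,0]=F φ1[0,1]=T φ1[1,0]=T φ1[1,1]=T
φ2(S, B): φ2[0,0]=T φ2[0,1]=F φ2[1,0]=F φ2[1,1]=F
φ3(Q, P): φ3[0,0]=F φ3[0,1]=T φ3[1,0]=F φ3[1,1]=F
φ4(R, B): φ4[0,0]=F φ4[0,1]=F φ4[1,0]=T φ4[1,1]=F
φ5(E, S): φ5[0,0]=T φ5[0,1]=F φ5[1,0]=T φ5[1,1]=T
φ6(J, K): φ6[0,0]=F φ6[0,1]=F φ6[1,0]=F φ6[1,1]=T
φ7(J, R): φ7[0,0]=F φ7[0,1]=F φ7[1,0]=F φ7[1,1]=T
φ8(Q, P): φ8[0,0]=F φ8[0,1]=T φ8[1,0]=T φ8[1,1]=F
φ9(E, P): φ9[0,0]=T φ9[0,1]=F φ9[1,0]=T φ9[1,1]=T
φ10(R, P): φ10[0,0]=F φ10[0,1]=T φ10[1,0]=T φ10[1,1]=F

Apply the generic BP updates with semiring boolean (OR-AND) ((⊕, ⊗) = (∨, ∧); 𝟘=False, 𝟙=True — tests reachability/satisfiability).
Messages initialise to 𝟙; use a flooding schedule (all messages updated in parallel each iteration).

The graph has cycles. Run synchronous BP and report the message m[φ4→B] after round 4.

message @ round 4 = [T, F]

init: all messages = 𝟙 over 2 values
r1 m[φ0→J] = [F, T]
r1 m[φ0→Q] = [T, F]
r1 m[φ1→J] = [T, T]
r1 m[φ1→B] = [T, T]
r1 m[φ2→S] = [T, F]
r1 m[φ2→B] = [T, F]
r1 m[φ3→Q] = [T, F]
r1 m[φ3→P] = [F, T]
r1 m[φ4→R] = [F, T]
r1 m[φ4→B] = [T, F]
r1 m[φ5→E] = [T, T]
r1 m[φ5→S] = [T, T]
r1 m[φ6→J] = [F, T]
r1 m[φ6→K] = [F, T]
r1 m[φ7→J] = [F, T]
r1 m[φ7→R] = [F, T]
r1 m[φ8→Q] = [T, T]
r1 m[φ8→P] = [T, T]
r1 m[φ9→E] = [T, T]
r1 m[φ9→P] = [T, T]
r1 m[φ10→R] = [T, T]
r1 m[φ10→P] = [T, T]
r1 m[J→φ0] = [T, T]
r1 m[J→φ1] = [T, T]
r1 m[J→φ6] = [T, T]
r1 m[J→φ7] = [T, T]
r1 m[R→φ4] = [T, T]
r1 m[R→φ7] = [T, T]
r1 m[R→φ10] = [T, T]
r1 m[K→φ6] = [T, T]
r1 m[Q→φ0] = [T, T]
r1 m[Q→φ3] = [T, T]
r1 m[Q→φ8] = [T, T]
r1 m[E→φ5] = [T, T]
r1 m[E→φ9] = [T, T]
r1 m[P→φ3] = [T, T]
r1 m[P→φ8] = [T, T]
r1 m[P→φ9] = [T, T]
r1 m[P→φ10] = [T, T]
r1 m[S→φ2] = [T, T]
r1 m[S→φ5] = [T, T]
r1 m[B→φ1] = [T, T]
r1 m[B→φ2] = [T, T]
r1 m[B→φ4] = [T, T]
r2 m[φ0→J] = [F, T]
r2 m[φ0→Q] = [T, F]
r2 m[φ1→J] = [T, T]
r2 m[φ1→B] = [T, T]
r2 m[φ2→S] = [T, F]
r2 m[φ2→B] = [T, F]
r2 m[φ3→Q] = [T, F]
r2 m[φ3→P] = [F, T]
r2 m[φ4→R] = [F, T]
r2 m[φ4→B] = [T, F]
r2 m[φ5→E] = [T, T]
r2 m[φ5→S] = [T, T]
r2 m[φ6→J] = [F, T]
r2 m[φ6→K] = [F, T]
r2 m[φ7→J] = [F, T]
r2 m[φ7→R] = [F, T]
r2 m[φ8→Q] = [T, T]
r2 m[φ8→P] = [T, T]
r2 m[φ9→E] = [T, T]
r2 m[φ9→P] = [T, T]
r2 m[φ10→R] = [T, T]
r2 m[φ10→P] = [T, T]
r2 m[J→φ0] = [F, T]
r2 m[J→φ1] = [F, T]
r2 m[J→φ6] = [F, T]
r2 m[J→φ7] = [F, T]
r2 m[R→φ4] = [F, T]
r2 m[R→φ7] = [F, T]
r2 m[R→φ10] = [F, T]
r2 m[K→φ6] = [T, T]
r2 m[Q→φ0] = [T, F]
r2 m[Q→φ3] = [T, F]
r2 m[Q→φ8] = [T, F]
r2 m[E→φ5] = [T, T]
r2 m[E→φ9] = [T, T]
r2 m[P→φ3] = [T, T]
r2 m[P→φ8] = [F, T]
r2 m[P→φ9] = [F, T]
r2 m[P→φ10] = [F, T]
r2 m[S→φ2] = [T, T]
r2 m[S→φ5] = [T, F]
r2 m[B→φ1] = [T, F]
r2 m[B→φ2] = [T, F]
r2 m[B→φ4] = [T, F]
r3 m[φ0→J] = [F, T]
r3 m[φ0→Q] = [T, F]
r3 m[φ1→J] = [F, T]
r3 m[φ1→B] = [T, T]
r3 m[φ2→S] = [T, F]
r3 m[φ2→B] = [T, F]
r3 m[φ3→Q] = [T, F]
r3 m[φ3→P] = [F, T]
r3 m[φ4→R] = [F, T]
r3 m[φ4→B] = [T, F]
r3 m[φ5→E] = [T, T]
r3 m[φ5→S] = [T, T]
r3 m[φ6→J] = [F, T]
r3 m[φ6→K] = [F, T]
r3 m[φ7→J] = [F, T]
r3 m[φ7→R] = [F, T]
r3 m[φ8→Q] = [T, F]
r3 m[φ8→P] = [F, T]
r3 m[φ9→E] = [F, T]
r3 m[φ9→P] = [T, T]
r3 m[φ10→R] = [T, F]
r3 m[φ10→P] = [T, F]
r3 m[J→φ0] = [F, T]
r3 m[J→φ1] = [F, T]
r3 m[J→φ6] = [F, T]
r3 m[J→φ7] = [F, T]
r3 m[R→φ4] = [F, T]
r3 m[R→φ7] = [F, T]
r3 m[R→φ10] = [F, T]
r3 m[K→φ6] = [T, T]
r3 m[Q→φ0] = [T, F]
r3 m[Q→φ3] = [T, F]
r3 m[Q→φ8] = [T, F]
r3 m[E→φ5] = [T, T]
r3 m[E→φ9] = [T, T]
r3 m[P→φ3] = [T, T]
r3 m[P→φ8] = [F, T]
r3 m[P→φ9] = [F, T]
r3 m[P→φ10] = [F, T]
r3 m[S→φ2] = [T, T]
r3 m[S→φ5] = [T, F]
r3 m[B→φ1] = [T, F]
r3 m[B→φ2] = [T, F]
r3 m[B→φ4] = [T, F]
r4 m[φ0→J] = [F, T]
r4 m[φ0→Q] = [T, F]
r4 m[φ1→J] = [F, T]
r4 m[φ1→B] = [T, T]
r4 m[φ2→S] = [T, F]
r4 m[φ2→B] = [T, F]
r4 m[φ3→Q] = [T, F]
r4 m[φ3→P] = [F, T]
r4 m[φ4→R] = [F, T]
r4 m[φ4→B] = [T, F]
r4 m[φ5→E] = [T, T]
r4 m[φ5→S] = [T, T]
r4 m[φ6→J] = [F, T]
r4 m[φ6→K] = [F, T]
r4 m[φ7→J] = [F, T]
r4 m[φ7→R] = [F, T]
r4 m[φ8→Q] = [T, F]
r4 m[φ8→P] = [F, T]
r4 m[φ9→E] = [F, T]
r4 m[φ9→P] = [T, T]
r4 m[φ10→R] = [T, F]
r4 m[φ10→P] = [T, F]
r4 m[J→φ0] = [F, T]
r4 m[J→φ1] = [F, T]
r4 m[J→φ6] = [F, T]
r4 m[J→φ7] = [F, T]
r4 m[R→φ4] = [F, F]
r4 m[R→φ7] = [F, F]
r4 m[R→φ10] = [F, T]
r4 m[K→φ6] = [T, T]
r4 m[Q→φ0] = [T, F]
r4 m[Q→φ3] = [T, F]
r4 m[Q→φ8] = [T, F]
r4 m[E→φ5] = [F, T]
r4 m[E→φ9] = [T, T]
r4 m[P→φ3] = [F, F]
r4 m[P→φ8] = [F, F]
r4 m[P→φ9] = [F, F]
r4 m[P→φ10] = [F, T]
r4 m[S→φ2] = [T, T]
r4 m[S→φ5] = [T, F]
r4 m[B→φ1] = [T, F]
r4 m[B→φ2] = [T, F]
r4 m[B→φ4] = [T, F]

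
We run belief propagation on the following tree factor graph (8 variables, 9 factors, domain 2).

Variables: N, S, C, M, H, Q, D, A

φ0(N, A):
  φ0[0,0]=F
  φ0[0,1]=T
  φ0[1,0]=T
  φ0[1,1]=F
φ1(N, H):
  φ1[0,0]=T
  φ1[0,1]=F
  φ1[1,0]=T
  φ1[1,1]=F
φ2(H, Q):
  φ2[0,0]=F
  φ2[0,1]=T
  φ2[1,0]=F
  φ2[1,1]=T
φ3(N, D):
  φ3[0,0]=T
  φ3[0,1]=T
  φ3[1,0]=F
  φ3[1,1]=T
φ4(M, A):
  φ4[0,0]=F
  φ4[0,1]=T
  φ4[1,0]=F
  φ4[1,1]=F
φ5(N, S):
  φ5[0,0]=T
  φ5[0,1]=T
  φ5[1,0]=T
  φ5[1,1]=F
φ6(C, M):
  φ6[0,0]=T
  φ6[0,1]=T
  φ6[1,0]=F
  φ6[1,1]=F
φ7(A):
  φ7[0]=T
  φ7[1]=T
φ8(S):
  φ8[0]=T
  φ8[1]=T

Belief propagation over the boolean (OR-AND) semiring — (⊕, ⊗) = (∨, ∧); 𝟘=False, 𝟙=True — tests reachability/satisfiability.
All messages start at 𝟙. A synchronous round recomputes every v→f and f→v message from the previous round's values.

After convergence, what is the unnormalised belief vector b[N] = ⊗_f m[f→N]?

b[N] = [T, F]

init: all messages = 𝟙 over 2 values
r1 m[φ0→N] = [T, T]
r1 m[φ0→A] = [T, T]
r1 m[φ1→N] = [T, T]
r1 m[φ1→H] = [T, F]
r1 m[φ2→H] = [T, T]
r1 m[φ2→Q] = [F, T]
r1 m[φ3→N] = [T, T]
r1 m[φ3→D] = [T, T]
r1 m[φ4→M] = [T, F]
r1 m[φ4→A] = [F, T]
r1 m[φ5→N] = [T, T]
r1 m[φ5→S] = [T, T]
r1 m[φ6→C] = [T, F]
r1 m[φ6→M] = [T, T]
r1 m[φ7→A] = [T, T]
r1 m[φ8→S] = [T, T]
r1 m[N→φ0] = [T, T]
r1 m[N→φ1] = [T, T]
r1 m[N→φ3] = [T, T]
r1 m[N→φ5] = [T, T]
r1 m[S→φ5] = [T, T]
r1 m[S→φ8] = [T, T]
r1 m[C→φ6] = [T, T]
r1 m[M→φ4] = [T, T]
r1 m[M→φ6] = [T, T]
r1 m[H→φ1] = [T, T]
r1 m[H→φ2] = [T, T]
r1 m[Q→φ2] = [T, T]
r1 m[D→φ3] = [T, T]
r1 m[A→φ0] = [T, T]
r1 m[A→φ4] = [T, T]
r1 m[A→φ7] = [T, T]
r2 m[φ0→N] = [T, T]
r2 m[φ0→A] = [T, T]
r2 m[φ1→N] = [T, T]
r2 m[φ1→H] = [T, F]
r2 m[φ2→H] = [T, T]
r2 m[φ2→Q] = [F, T]
r2 m[φ3→N] = [T, T]
r2 m[φ3→D] = [T, T]
r2 m[φ4→M] = [T, F]
r2 m[φ4→A] = [F, T]
r2 m[φ5→N] = [T, T]
r2 m[φ5→S] = [T, T]
r2 m[φ6→C] = [T, F]
r2 m[φ6→M] = [T, T]
r2 m[φ7→A] = [T, T]
r2 m[φ8→S] = [T, T]
r2 m[N→φ0] = [T, T]
r2 m[N→φ1] = [T, T]
r2 m[N→φ3] = [T, T]
r2 m[N→φ5] = [T, T]
r2 m[S→φ5] = [T, T]
r2 m[S→φ8] = [T, T]
r2 m[C→φ6] = [T, T]
r2 m[M→φ4] = [T, T]
r2 m[M→φ6] = [T, F]
r2 m[H→φ1] = [T, T]
r2 m[H→φ2] = [T, F]
r2 m[Q→φ2] = [T, T]
r2 m[D→φ3] = [T, T]
r2 m[A→φ0] = [F, T]
r2 m[A→φ4] = [T, T]
r2 m[A→φ7] = [F, T]
r3 m[φ0→N] = [T, F]
r3 m[φ0→A] = [T, T]
r3 m[φ1→N] = [T, T]
r3 m[φ1→H] = [T, F]
r3 m[φ2→H] = [T, T]
r3 m[φ2→Q] = [F, T]
r3 m[φ3→N] = [T, T]
r3 m[φ3→D] = [T, T]
r3 m[φ4→M] = [T, F]
r3 m[φ4→A] = [F, T]
r3 m[φ5→N] = [T, T]
r3 m[φ5→S] = [T, T]
r3 m[φ6→C] = [T, F]
r3 m[φ6→M] = [T, T]
r3 m[φ7→A] = [T, T]
r3 m[φ8→S] = [T, T]
r3 m[N→φ0] = [T, T]
r3 m[N→φ1] = [T, T]
r3 m[N→φ3] = [T, T]
r3 m[N→φ5] = [T, T]
r3 m[S→φ5] = [T, T]
r3 m[S→φ8] = [T, T]
r3 m[C→φ6] = [T, T]
r3 m[M→φ4] = [T, T]
r3 m[M→φ6] = [T, F]
r3 m[H→φ1] = [T, T]
r3 m[H→φ2] = [T, F]
r3 m[Q→φ2] = [T, T]
r3 m[D→φ3] = [T, T]
r3 m[A→φ0] = [F, T]
r3 m[A→φ4] = [T, T]
r3 m[A→φ7] = [F, T]
r4 m[φ0→N] = [T, F]
r4 m[φ0→A] = [T, T]
r4 m[φ1→N] = [T, T]
r4 m[φ1→H] = [T, F]
r4 m[φ2→H] = [T, T]
r4 m[φ2→Q] = [F, T]
r4 m[φ3→N] = [T, T]
r4 m[φ3→D] = [T, T]
r4 m[φ4→M] = [T, F]
r4 m[φ4→A] = [F, T]
r4 m[φ5→N] = [T, T]
r4 m[φ5→S] = [T, T]
r4 m[φ6→C] = [T, F]
r4 m[φ6→M] = [T, T]
r4 m[φ7→A] = [T, T]
r4 m[φ8→S] = [T, T]
r4 m[N→φ0] = [T, T]
r4 m[N→φ1] = [T, F]
r4 m[N→φ3] = [T, F]
r4 m[N→φ5] = [T, F]
r4 m[S→φ5] = [T, T]
r4 m[S→φ8] = [T, T]
r4 m[C→φ6] = [T, T]
r4 m[M→φ4] = [T, T]
r4 m[M→φ6] = [T, F]
r4 m[H→φ1] = [T, T]
r4 m[H→φ2] = [T, F]
r4 m[Q→φ2] = [T, T]
r4 m[D→φ3] = [T, T]
r4 m[A→φ0] = [F, T]
r4 m[A→φ4] = [T, T]
r4 m[A→φ7] = [F, T]
r5 m[φ0→N] = [T, F]
r5 m[φ0→A] = [T, T]
r5 m[φ1→N] = [T, T]
r5 m[φ1→H] = [T, F]
r5 m[φ2→H] = [T, T]
r5 m[φ2→Q] = [F, T]
r5 m[φ3→N] = [T, T]
r5 m[φ3→D] = [T, T]
r5 m[φ4→M] = [T, F]
r5 m[φ4→A] = [F, T]
r5 m[φ5→N] = [T, T]
r5 m[φ5→S] = [T, T]
r5 m[φ6→C] = [T, F]
r5 m[φ6→M] = [T, T]
r5 m[φ7→A] = [T, T]
r5 m[φ8→S] = [T, T]
r5 m[N→φ0] = [T, T]
r5 m[N→φ1] = [T, F]
r5 m[N→φ3] = [T, F]
r5 m[N→φ5] = [T, F]
r5 m[S→φ5] = [T, T]
r5 m[S→φ8] = [T, T]
r5 m[C→φ6] = [T, T]
r5 m[M→φ4] = [T, T]
r5 m[M→φ6] = [T, F]
r5 m[H→φ1] = [T, T]
r5 m[H→φ2] = [T, F]
r5 m[Q→φ2] = [T, T]
r5 m[D→φ3] = [T, T]
r5 m[A→φ0] = [F, T]
r5 m[A→φ4] = [T, T]
r5 m[A→φ7] = [F, T]
fixed point reached at round 5
b[N] = ⊗ incoming = [T, F]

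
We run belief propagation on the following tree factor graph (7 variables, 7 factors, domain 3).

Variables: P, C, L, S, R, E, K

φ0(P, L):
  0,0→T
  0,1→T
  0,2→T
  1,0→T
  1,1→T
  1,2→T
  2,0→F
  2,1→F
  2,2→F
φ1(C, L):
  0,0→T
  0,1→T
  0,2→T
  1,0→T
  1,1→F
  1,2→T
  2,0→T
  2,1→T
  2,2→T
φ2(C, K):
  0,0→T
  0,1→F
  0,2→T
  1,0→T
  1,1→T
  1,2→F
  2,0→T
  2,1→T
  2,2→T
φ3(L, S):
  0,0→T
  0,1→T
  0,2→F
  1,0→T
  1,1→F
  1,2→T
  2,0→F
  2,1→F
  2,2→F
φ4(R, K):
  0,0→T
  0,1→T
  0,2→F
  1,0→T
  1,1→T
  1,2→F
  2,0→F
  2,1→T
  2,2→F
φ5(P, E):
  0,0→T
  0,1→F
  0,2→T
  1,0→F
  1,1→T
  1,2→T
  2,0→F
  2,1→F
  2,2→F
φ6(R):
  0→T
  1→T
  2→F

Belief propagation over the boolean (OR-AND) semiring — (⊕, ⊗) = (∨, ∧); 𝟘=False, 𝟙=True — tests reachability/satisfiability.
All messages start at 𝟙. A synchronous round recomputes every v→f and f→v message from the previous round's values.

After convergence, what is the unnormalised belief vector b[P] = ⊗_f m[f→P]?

init: all messages = 𝟙 over 3 values
r1 m[φ0→P] = [T, T, F]
r1 m[φ0→L] = [T, T, T]
r1 m[φ1→C] = [T, T, T]
r1 m[φ1→L] = [T, T, T]
r1 m[φ2→C] = [T, T, T]
r1 m[φ2→K] = [T, T, T]
r1 m[φ3→L] = [T, T, F]
r1 m[φ3→S] = [T, T, T]
r1 m[φ4→R] = [T, T, T]
r1 m[φ4→K] = [T, T, F]
r1 m[φ5→P] = [T, T, F]
r1 m[φ5→E] = [T, T, T]
r1 m[φ6→R] = [T, T, F]
r1 m[P→φ0] = [T, T, T]
r1 m[P→φ5] = [T, T, T]
r1 m[C→φ1] = [T, T, T]
r1 m[C→φ2] = [T, T, T]
r1 m[L→φ0] = [T, T, T]
r1 m[L→φ1] = [T, T, T]
r1 m[L→φ3] = [T, T, T]
r1 m[S→φ3] = [T, T, T]
r1 m[R→φ4] = [T, T, T]
r1 m[R→φ6] = [T, T, T]
r1 m[E→φ5] = [T, T, T]
r1 m[K→φ2] = [T, T, T]
r1 m[K→φ4] = [T, T, T]
r2 m[φ0→P] = [T, T, F]
r2 m[φ0→L] = [T, T, T]
r2 m[φ1→C] = [T, T, T]
r2 m[φ1→L] = [T, T, T]
r2 m[φ2→C] = [T, T, T]
r2 m[φ2→K] = [T, T, T]
r2 m[φ3→L] = [T, T, F]
r2 m[φ3→S] = [T, T, T]
r2 m[φ4→R] = [T, T, T]
r2 m[φ4→K] = [T, T, F]
r2 m[φ5→P] = [T, T, F]
r2 m[φ5→E] = [T, T, T]
r2 m[φ6→R] = [T, T, F]
r2 m[P→φ0] = [T, T, F]
r2 m[P→φ5] = [T, T, F]
r2 m[C→φ1] = [T, T, T]
r2 m[C→φ2] = [T, T, T]
r2 m[L→φ0] = [T, T, F]
r2 m[L→φ1] = [T, T, F]
r2 m[L→φ3] = [T, T, T]
r2 m[S→φ3] = [T, T, T]
r2 m[R→φ4] = [T, T, F]
r2 m[R→φ6] = [T, T, T]
r2 m[E→φ5] = [T, T, T]
r2 m[K→φ2] = [T, T, F]
r2 m[K→φ4] = [T, T, T]
r3 m[φ0→P] = [T, T, F]
r3 m[φ0→L] = [T, T, T]
r3 m[φ1→C] = [T, T, T]
r3 m[φ1→L] = [T, T, T]
r3 m[φ2→C] = [T, T, T]
r3 m[φ2→K] = [T, T, T]
r3 m[φ3→L] = [T, T, F]
r3 m[φ3→S] = [T, T, T]
r3 m[φ4→R] = [T, T, T]
r3 m[φ4→K] = [T, T, F]
r3 m[φ5→P] = [T, T, F]
r3 m[φ5→E] = [T, T, T]
r3 m[φ6→R] = [T, T, F]
r3 m[P→φ0] = [T, T, F]
r3 m[P→φ5] = [T, T, F]
r3 m[C→φ1] = [T, T, T]
r3 m[C→φ2] = [T, T, T]
r3 m[L→φ0] = [T, T, F]
r3 m[L→φ1] = [T, T, F]
r3 m[L→φ3] = [T, T, T]
r3 m[S→φ3] = [T, T, T]
r3 m[R→φ4] = [T, T, F]
r3 m[R→φ6] = [T, T, T]
r3 m[E→φ5] = [T, T, T]
r3 m[K→φ2] = [T, T, F]
r3 m[K→φ4] = [T, T, T]
fixed point reached at round 3
b[P] = ⊗ incoming = [T, T, F]

b[P] = [T, T, F]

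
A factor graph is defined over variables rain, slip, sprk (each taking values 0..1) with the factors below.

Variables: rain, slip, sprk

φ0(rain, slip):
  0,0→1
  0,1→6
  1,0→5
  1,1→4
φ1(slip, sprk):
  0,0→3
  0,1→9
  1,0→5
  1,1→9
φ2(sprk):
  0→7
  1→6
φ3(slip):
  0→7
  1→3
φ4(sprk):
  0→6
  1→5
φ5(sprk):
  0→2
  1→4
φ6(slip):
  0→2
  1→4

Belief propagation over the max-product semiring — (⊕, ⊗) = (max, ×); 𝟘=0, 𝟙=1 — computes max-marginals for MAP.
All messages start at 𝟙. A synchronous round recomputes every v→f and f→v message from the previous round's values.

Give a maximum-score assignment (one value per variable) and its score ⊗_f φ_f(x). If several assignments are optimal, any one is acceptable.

assignment: (rain=0, slip=1, sprk=1); score = 77760

init: all messages = 𝟙 over 2 values
r1 m[φ0→rain] = [6, 5]
r1 m[φ0→slip] = [5, 6]
r1 m[φ1→slip] = [9, 9]
r1 m[φ1→sprk] = [5, 9]
r1 m[φ2→sprk] = [7, 6]
r1 m[φ3→slip] = [7, 3]
r1 m[φ4→sprk] = [6, 5]
r1 m[φ5→sprk] = [2, 4]
r1 m[φ6→slip] = [2, 4]
r1 m[rain→φ0] = [1, 1]
r1 m[slip→φ0] = [1, 1]
r1 m[slip→φ1] = [1, 1]
r1 m[slip→φ3] = [1, 1]
r1 m[slip→φ6] = [1, 1]
r1 m[sprk→φ1] = [1, 1]
r1 m[sprk→φ2] = [1, 1]
r1 m[sprk→φ4] = [1, 1]
r1 m[sprk→φ5] = [1, 1]
r2 m[φ0→rain] = [6, 5]
r2 m[φ0→slip] = [5, 6]
r2 m[φ1→slip] = [9, 9]
r2 m[φ1→sprk] = [5, 9]
r2 m[φ2→sprk] = [7, 6]
r2 m[φ3→slip] = [7, 3]
r2 m[φ4→sprk] = [6, 5]
r2 m[φ5→sprk] = [2, 4]
r2 m[φ6→slip] = [2, 4]
r2 m[rain→φ0] = [1, 1]
r2 m[slip→φ0] = [126, 108]
r2 m[slip→φ1] = [70, 72]
r2 m[slip→φ3] = [90, 216]
r2 m[slip→φ6] = [315, 162]
r2 m[sprk→φ1] = [84, 120]
r2 m[sprk→φ2] = [60, 180]
r2 m[sprk→φ4] = [70, 216]
r2 m[sprk→φ5] = [210, 270]
r3 m[φ0→rain] = [648, 630]
r3 m[φ0→slip] = [5, 6]
r3 m[φ1→slip] = [1080, 1080]
r3 m[φ1→sprk] = [360, 648]
r3 m[φ2→sprk] = [7, 6]
r3 m[φ3→slip] = [7, 3]
r3 m[φ4→sprk] = [6, 5]
r3 m[φ5→sprk] = [2, 4]
r3 m[φ6→slip] = [2, 4]
r3 m[rain→φ0] = [1, 1]
r3 m[slip→φ0] = [126, 108]
r3 m[slip→φ1] = [70, 72]
r3 m[slip→φ3] = [90, 216]
r3 m[slip→φ6] = [315, 162]
r3 m[sprk→φ1] = [84, 120]
r3 m[sprk→φ2] = [60, 180]
r3 m[sprk→φ4] = [70, 216]
r3 m[sprk→φ5] = [210, 270]
r4 m[φ0→rain] = [648, 630]
r4 m[φ0→slip] = [5, 6]
r4 m[φ1→slip] = [1080, 1080]
r4 m[φ1→sprk] = [360, 648]
r4 m[φ2→sprk] = [7, 6]
r4 m[φ3→slip] = [7, 3]
r4 m[φ4→sprk] = [6, 5]
r4 m[φ5→sprk] = [2, 4]
r4 m[φ6→slip] = [2, 4]
r4 m[rain→φ0] = [1, 1]
r4 m[slip→φ0] = [15120, 12960]
r4 m[slip→φ1] = [70, 72]
r4 m[slip→φ3] = [10800, 25920]
r4 m[slip→φ6] = [37800, 19440]
r4 m[sprk→φ1] = [84, 120]
r4 m[sprk→φ2] = [4320, 12960]
r4 m[sprk→φ4] = [5040, 15552]
r4 m[sprk→φ5] = [15120, 19440]
r5 m[φ0→rain] = [77760, 75600]
r5 m[φ0→slip] = [5, 6]
r5 m[φ1→slip] = [1080, 1080]
r5 m[φ1→sprk] = [360, 648]
r5 m[φ2→sprk] = [7, 6]
r5 m[φ3→slip] = [7, 3]
r5 m[φ4→sprk] = [6, 5]
r5 m[φ5→sprk] = [2, 4]
r5 m[φ6→slip] = [2, 4]
r5 m[rain→φ0] = [1, 1]
r5 m[slip→φ0] = [15120, 12960]
r5 m[slip→φ1] = [70, 72]
r5 m[slip→φ3] = [10800, 25920]
r5 m[slip→φ6] = [37800, 19440]
r5 m[sprk→φ1] = [84, 120]
r5 m[sprk→φ2] = [4320, 12960]
r5 m[sprk→φ4] = [5040, 15552]
r5 m[sprk→φ5] = [15120, 19440]
r6 m[φ0→rain] = [77760, 75600]
r6 m[φ0→slip] = [5, 6]
r6 m[φ1→slip] = [1080, 1080]
r6 m[φ1→sprk] = [360, 648]
r6 m[φ2→sprk] = [7, 6]
r6 m[φ3→slip] = [7, 3]
r6 m[φ4→sprk] = [6, 5]
r6 m[φ5→sprk] = [2, 4]
r6 m[φ6→slip] = [2, 4]
r6 m[rain→φ0] = [1, 1]
r6 m[slip→φ0] = [15120, 12960]
r6 m[slip→φ1] = [70, 72]
r6 m[slip→φ3] = [10800, 25920]
r6 m[slip→φ6] = [37800, 19440]
r6 m[sprk→φ1] = [84, 120]
r6 m[sprk→φ2] = [4320, 12960]
r6 m[sprk→φ4] = [5040, 15552]
r6 m[sprk→φ5] = [15120, 19440]
fixed point reached at round 6
traceback from rain: (rain=0, slip=1, sprk=1), score=77760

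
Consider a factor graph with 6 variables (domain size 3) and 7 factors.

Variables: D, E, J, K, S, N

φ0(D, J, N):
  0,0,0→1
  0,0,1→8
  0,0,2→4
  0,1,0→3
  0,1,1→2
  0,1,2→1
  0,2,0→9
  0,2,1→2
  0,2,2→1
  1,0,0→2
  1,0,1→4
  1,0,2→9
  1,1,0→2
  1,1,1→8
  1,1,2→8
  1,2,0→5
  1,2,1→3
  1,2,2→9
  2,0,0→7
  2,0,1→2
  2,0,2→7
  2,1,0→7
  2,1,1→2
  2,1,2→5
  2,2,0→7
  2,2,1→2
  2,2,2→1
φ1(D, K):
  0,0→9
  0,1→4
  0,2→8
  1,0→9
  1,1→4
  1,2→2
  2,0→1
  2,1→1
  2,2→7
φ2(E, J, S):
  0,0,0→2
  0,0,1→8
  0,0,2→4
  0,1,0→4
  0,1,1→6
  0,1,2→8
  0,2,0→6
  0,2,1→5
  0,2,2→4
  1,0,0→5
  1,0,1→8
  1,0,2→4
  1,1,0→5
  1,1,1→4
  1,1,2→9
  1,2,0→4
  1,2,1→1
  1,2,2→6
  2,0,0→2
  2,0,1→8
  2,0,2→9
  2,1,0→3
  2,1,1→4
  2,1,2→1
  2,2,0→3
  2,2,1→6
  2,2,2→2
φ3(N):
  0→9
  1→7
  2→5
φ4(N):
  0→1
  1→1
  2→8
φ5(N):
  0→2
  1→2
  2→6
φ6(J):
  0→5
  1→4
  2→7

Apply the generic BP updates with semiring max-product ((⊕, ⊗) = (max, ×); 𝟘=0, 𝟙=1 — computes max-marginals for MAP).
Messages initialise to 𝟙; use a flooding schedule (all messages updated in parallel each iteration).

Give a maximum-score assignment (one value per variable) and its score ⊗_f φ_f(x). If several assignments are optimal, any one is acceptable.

init: all messages = 𝟙 over 3 values
r1 m[φ0→D] = [9, 9, 7]
r1 m[φ0→J] = [9, 8, 9]
r1 m[φ0→N] = [9, 8, 9]
r1 m[φ1→D] = [9, 9, 7]
r1 m[φ1→K] = [9, 4, 8]
r1 m[φ2→E] = [8, 9, 9]
r1 m[φ2→J] = [9, 9, 6]
r1 m[φ2→S] = [6, 8, 9]
r1 m[φ3→N] = [9, 7, 5]
r1 m[φ4→N] = [1, 1, 8]
r1 m[φ5→N] = [2, 2, 6]
r1 m[φ6→J] = [5, 4, 7]
r1 m[D→φ0] = [1, 1, 1]
r1 m[D→φ1] = [1, 1, 1]
r1 m[E→φ2] = [1, 1, 1]
r1 m[J→φ0] = [1, 1, 1]
r1 m[J→φ2] = [1, 1, 1]
r1 m[J→φ6] = [1, 1, 1]
r1 m[K→φ1] = [1, 1, 1]
r1 m[S→φ2] = [1, 1, 1]
r1 m[N→φ0] = [1, 1, 1]
r1 m[N→φ3] = [1, 1, 1]
r1 m[N→φ4] = [1, 1, 1]
r1 m[N→φ5] = [1, 1, 1]
r2 m[φ0→D] = [9, 9, 7]
r2 m[φ0→J] = [9, 8, 9]
r2 m[φ0→N] = [9, 8, 9]
r2 m[φ1→D] = [9, 9, 7]
r2 m[φ1→K] = [9, 4, 8]
r2 m[φ2→E] = [8, 9, 9]
r2 m[φ2→J] = [9, 9, 6]
r2 m[φ2→S] = [6, 8, 9]
r2 m[φ3→N] = [9, 7, 5]
r2 m[φ4→N] = [1, 1, 8]
r2 m[φ5→N] = [2, 2, 6]
r2 m[φ6→J] = [5, 4, 7]
r2 m[D→φ0] = [9, 9, 7]
r2 m[D→φ1] = [9, 9, 7]
r2 m[E→φ2] = [1, 1, 1]
r2 m[J→φ0] = [45, 36, 42]
r2 m[J→φ2] = [45, 32, 63]
r2 m[J→φ6] = [81, 72, 54]
r2 m[K→φ1] = [1, 1, 1]
r2 m[S→φ2] = [1, 1, 1]
r2 m[N→φ0] = [18, 14, 240]
r2 m[N→φ3] = [18, 16, 432]
r2 m[N→φ4] = [162, 112, 270]
r2 m[N→φ5] = [81, 56, 360]
r3 m[φ0→D] = [43200, 97200, 75600]
r3 m[φ0→J] = [19440, 17280, 19440]
r3 m[φ0→N] = [3402, 3240, 3645]
r3 m[φ1→D] = [9, 9, 7]
r3 m[φ1→K] = [81, 36, 72]
r3 m[φ2→E] = [378, 378, 405]
r3 m[φ2→J] = [9, 9, 6]
r3 m[φ2→S] = [378, 378, 405]
r3 m[φ3→N] = [9, 7, 5]
r3 m[φ4→N] = [1, 1, 8]
r3 m[φ5→N] = [2, 2, 6]
r3 m[φ6→J] = [5, 4, 7]
r3 m[D→φ0] = [9, 9, 7]
r3 m[D→φ1] = [9, 9, 7]
r3 m[E→φ2] = [1, 1, 1]
r3 m[J→φ0] = [45, 36, 42]
r3 m[J→φ2] = [45, 32, 63]
r3 m[J→φ6] = [81, 72, 54]
r3 m[K→φ1] = [1, 1, 1]
r3 m[S→φ2] = [1, 1, 1]
r3 m[N→φ0] = [18, 14, 240]
r3 m[N→φ3] = [18, 16, 432]
r3 m[N→φ4] = [162, 112, 270]
r3 m[N→φ5] = [81, 56, 360]
r4 m[φ0→D] = [43200, 97200, 75600]
r4 m[φ0→J] = [19440, 17280, 19440]
r4 m[φ0→N] = [3402, 3240, 3645]
r4 m[φ1→D] = [9, 9, 7]
r4 m[φ1→K] = [81, 36, 72]
r4 m[φ2→E] = [378, 378, 405]
r4 m[φ2→J] = [9, 9, 6]
r4 m[φ2→S] = [378, 378, 405]
r4 m[φ3→N] = [9, 7, 5]
r4 m[φ4→N] = [1, 1, 8]
r4 m[φ5→N] = [2, 2, 6]
r4 m[φ6→J] = [5, 4, 7]
r4 m[D→φ0] = [9, 9, 7]
r4 m[D→φ1] = [43200, 97200, 75600]
r4 m[E→φ2] = [1, 1, 1]
r4 m[J→φ0] = [45, 36, 42]
r4 m[J→φ2] = [97200, 69120, 136080]
r4 m[J→φ6] = [174960, 155520, 116640]
r4 m[K→φ1] = [1, 1, 1]
r4 m[S→φ2] = [1, 1, 1]
r4 m[N→φ0] = [18, 14, 240]
r4 m[N→φ3] = [6804, 6480, 174960]
r4 m[N→φ4] = [61236, 45360, 109350]
r4 m[N→φ5] = [30618, 22680, 145800]
r5 m[φ0→D] = [43200, 97200, 75600]
r5 m[φ0→J] = [19440, 17280, 19440]
r5 m[φ0→N] = [3402, 3240, 3645]
r5 m[φ1→D] = [9, 9, 7]
r5 m[φ1→K] = [874800, 388800, 529200]
r5 m[φ2→E] = [816480, 816480, 874800]
r5 m[φ2→J] = [9, 9, 6]
r5 m[φ2→S] = [816480, 816480, 874800]
r5 m[φ3→N] = [9, 7, 5]
r5 m[φ4→N] = [1, 1, 8]
r5 m[φ5→N] = [2, 2, 6]
r5 m[φ6→J] = [5, 4, 7]
r5 m[D→φ0] = [9, 9, 7]
r5 m[D→φ1] = [43200, 97200, 75600]
r5 m[E→φ2] = [1, 1, 1]
r5 m[J→φ0] = [45, 36, 42]
r5 m[J→φ2] = [97200, 69120, 136080]
r5 m[J→φ6] = [174960, 155520, 116640]
r5 m[K→φ1] = [1, 1, 1]
r5 m[S→φ2] = [1, 1, 1]
r5 m[N→φ0] = [18, 14, 240]
r5 m[N→φ3] = [6804, 6480, 174960]
r5 m[N→φ4] = [61236, 45360, 109350]
r5 m[N→φ5] = [30618, 22680, 145800]
r6 m[φ0→D] = [43200, 97200, 75600]
r6 m[φ0→J] = [19440, 17280, 19440]
r6 m[φ0→N] = [3402, 3240, 3645]
r6 m[φ1→D] = [9, 9, 7]
r6 m[φ1→K] = [874800, 388800, 529200]
r6 m[φ2→E] = [816480, 816480, 874800]
r6 m[φ2→J] = [9, 9, 6]
r6 m[φ2→S] = [816480, 816480, 874800]
r6 m[φ3→N] = [9, 7, 5]
r6 m[φ4→N] = [1, 1, 8]
r6 m[φ5→N] = [2, 2, 6]
r6 m[φ6→J] = [5, 4, 7]
r6 m[D→φ0] = [9, 9, 7]
r6 m[D→φ1] = [43200, 97200, 75600]
r6 m[E→φ2] = [1, 1, 1]
r6 m[J→φ0] = [45, 36, 42]
r6 m[J→φ2] = [97200, 69120, 136080]
r6 m[J→φ6] = [174960, 155520, 116640]
r6 m[K→φ1] = [1, 1, 1]
r6 m[S→φ2] = [1, 1, 1]
r6 m[N→φ0] = [18, 14, 240]
r6 m[N→φ3] = [6804, 6480, 174960]
r6 m[N→φ4] = [61236, 45360, 109350]
r6 m[N→φ5] = [30618, 22680, 145800]
fixed point reached at round 6
traceback from D: (D=1, E=2, J=0, K=0, S=2, N=2), score=874800

assignment: (D=1, E=2, J=0, K=0, S=2, N=2); score = 874800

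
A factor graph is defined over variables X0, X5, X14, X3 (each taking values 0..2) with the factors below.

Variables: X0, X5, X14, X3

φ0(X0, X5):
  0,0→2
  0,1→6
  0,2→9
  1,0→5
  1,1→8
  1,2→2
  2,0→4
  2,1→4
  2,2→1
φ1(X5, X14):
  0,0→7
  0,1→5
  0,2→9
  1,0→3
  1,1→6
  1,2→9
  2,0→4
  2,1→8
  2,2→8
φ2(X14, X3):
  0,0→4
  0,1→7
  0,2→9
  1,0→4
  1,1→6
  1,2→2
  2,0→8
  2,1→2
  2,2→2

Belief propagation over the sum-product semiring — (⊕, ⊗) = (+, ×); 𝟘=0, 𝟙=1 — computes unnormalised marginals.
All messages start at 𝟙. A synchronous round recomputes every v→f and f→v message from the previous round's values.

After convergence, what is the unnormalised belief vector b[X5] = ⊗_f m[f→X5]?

b[X5] = [3388, 4320, 3264]

init: all messages = 𝟙 over 3 values
r1 m[φ0→X0] = [17, 15, 9]
r1 m[φ0→X5] = [11, 18, 12]
r1 m[φ1→X5] = [21, 18, 20]
r1 m[φ1→X14] = [14, 19, 26]
r1 m[φ2→X14] = [20, 12, 12]
r1 m[φ2→X3] = [16, 15, 13]
r1 m[X0→φ0] = [1, 1, 1]
r1 m[X5→φ0] = [1, 1, 1]
r1 m[X5→φ1] = [1, 1, 1]
r1 m[X14→φ1] = [1, 1, 1]
r1 m[X14→φ2] = [1, 1, 1]
r1 m[X3→φ2] = [1, 1, 1]
r2 m[φ0→X0] = [17, 15, 9]
r2 m[φ0→X5] = [11, 18, 12]
r2 m[φ1→X5] = [21, 18, 20]
r2 m[φ1→X14] = [14, 19, 26]
r2 m[φ2→X14] = [20, 12, 12]
r2 m[φ2→X3] = [16, 15, 13]
r2 m[X0→φ0] = [1, 1, 1]
r2 m[X5→φ0] = [21, 18, 20]
r2 m[X5→φ1] = [11, 18, 12]
r2 m[X14→φ1] = [20, 12, 12]
r2 m[X14→φ2] = [14, 19, 26]
r2 m[X3→φ2] = [1, 1, 1]
r3 m[φ0→X0] = [330, 289, 176]
r3 m[φ0→X5] = [11, 18, 12]
r3 m[φ1→X5] = [308, 240, 272]
r3 m[φ1→X14] = [179, 259, 357]
r3 m[φ2→X14] = [20, 12, 12]
r3 m[φ2→X3] = [340, 264, 216]
r3 m[X0→φ0] = [1, 1, 1]
r3 m[X5→φ0] = [21, 18, 20]
r3 m[X5→φ1] = [11, 18, 12]
r3 m[X14→φ1] = [20, 12, 12]
r3 m[X14→φ2] = [14, 19, 26]
r3 m[X3→φ2] = [1, 1, 1]
r4 m[φ0→X0] = [330, 289, 176]
r4 m[φ0→X5] = [11, 18, 12]
r4 m[φ1→X5] = [308, 240, 272]
r4 m[φ1→X14] = [179, 259, 357]
r4 m[φ2→X14] = [20, 12, 12]
r4 m[φ2→X3] = [340, 264, 216]
r4 m[X0→φ0] = [1, 1, 1]
r4 m[X5→φ0] = [308, 240, 272]
r4 m[X5→φ1] = [11, 18, 12]
r4 m[X14→φ1] = [20, 12, 12]
r4 m[X14→φ2] = [179, 259, 357]
r4 m[X3→φ2] = [1, 1, 1]
r5 m[φ0→X0] = [4504, 4004, 2464]
r5 m[φ0→X5] = [11, 18, 12]
r5 m[φ1→X5] = [308, 240, 272]
r5 m[φ1→X14] = [179, 259, 357]
r5 m[φ2→X14] = [20, 12, 12]
r5 m[φ2→X3] = [4608, 3521, 2843]
r5 m[X0→φ0] = [1, 1, 1]
r5 m[X5→φ0] = [308, 240, 272]
r5 m[X5→φ1] = [11, 18, 12]
r5 m[X14→φ1] = [20, 12, 12]
r5 m[X14→φ2] = [179, 259, 357]
r5 m[X3→φ2] = [1, 1, 1]
r6 m[φ0→X0] = [4504, 4004, 2464]
r6 m[φ0→X5] = [11, 18, 12]
r6 m[φ1→X5] = [308, 240, 272]
r6 m[φ1→X14] = [179, 259, 357]
r6 m[φ2→X14] = [20, 12, 12]
r6 m[φ2→X3] = [4608, 3521, 2843]
r6 m[X0→φ0] = [1, 1, 1]
r6 m[X5→φ0] = [308, 240, 272]
r6 m[X5→φ1] = [11, 18, 12]
r6 m[X14→φ1] = [20, 12, 12]
r6 m[X14→φ2] = [179, 259, 357]
r6 m[X3→φ2] = [1, 1, 1]
fixed point reached at round 6
b[X5] = ⊗ incoming = [3388, 4320, 3264]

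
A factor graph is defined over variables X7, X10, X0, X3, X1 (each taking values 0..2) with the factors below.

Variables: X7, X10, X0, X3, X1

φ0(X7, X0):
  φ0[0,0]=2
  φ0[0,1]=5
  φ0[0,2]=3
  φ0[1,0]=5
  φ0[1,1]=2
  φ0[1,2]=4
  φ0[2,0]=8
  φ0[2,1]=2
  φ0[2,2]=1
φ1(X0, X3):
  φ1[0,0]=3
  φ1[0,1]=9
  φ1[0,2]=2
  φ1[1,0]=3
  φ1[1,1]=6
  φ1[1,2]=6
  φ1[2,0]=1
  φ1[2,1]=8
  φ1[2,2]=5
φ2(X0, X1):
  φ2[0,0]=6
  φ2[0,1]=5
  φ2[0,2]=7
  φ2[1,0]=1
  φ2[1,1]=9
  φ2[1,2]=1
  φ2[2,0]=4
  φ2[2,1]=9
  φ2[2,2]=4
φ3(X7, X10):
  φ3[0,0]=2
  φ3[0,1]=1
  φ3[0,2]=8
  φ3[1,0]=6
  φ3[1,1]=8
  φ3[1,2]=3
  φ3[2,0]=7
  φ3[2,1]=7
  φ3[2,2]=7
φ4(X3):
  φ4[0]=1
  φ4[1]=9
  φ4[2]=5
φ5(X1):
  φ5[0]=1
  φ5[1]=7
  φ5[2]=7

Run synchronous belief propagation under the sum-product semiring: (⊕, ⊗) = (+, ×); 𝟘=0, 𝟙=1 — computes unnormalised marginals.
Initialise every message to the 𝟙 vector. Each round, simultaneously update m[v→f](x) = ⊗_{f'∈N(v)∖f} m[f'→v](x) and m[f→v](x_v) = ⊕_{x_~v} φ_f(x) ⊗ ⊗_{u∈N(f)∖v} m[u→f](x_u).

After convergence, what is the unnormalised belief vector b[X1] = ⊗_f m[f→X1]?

b[X1] = [214321, 2375989, 1681197]

init: all messages = 𝟙 over 3 values
r1 m[φ0→X7] = [10, 11, 11]
r1 m[φ0→X0] = [15, 9, 8]
r1 m[φ1→X0] = [14, 15, 14]
r1 m[φ1→X3] = [7, 23, 13]
r1 m[φ2→X0] = [18, 11, 17]
r1 m[φ2→X1] = [11, 23, 12]
r1 m[φ3→X7] = [11, 17, 21]
r1 m[φ3→X10] = [15, 16, 18]
r1 m[φ4→X3] = [1, 9, 5]
r1 m[φ5→X1] = [1, 7, 7]
r1 m[X7→φ0] = [1, 1, 1]
r1 m[X7→φ3] = [1, 1, 1]
r1 m[X10→φ3] = [1, 1, 1]
r1 m[X0→φ0] = [1, 1, 1]
r1 m[X0→φ1] = [1, 1, 1]
r1 m[X0→φ2] = [1, 1, 1]
r1 m[X3→φ1] = [1, 1, 1]
r1 m[X3→φ4] = [1, 1, 1]
r1 m[X1→φ2] = [1, 1, 1]
r1 m[X1→φ5] = [1, 1, 1]
r2 m[φ0→X7] = [10, 11, 11]
r2 m[φ0→X0] = [15, 9, 8]
r2 m[φ1→X0] = [14, 15, 14]
r2 m[φ1→X3] = [7, 23, 13]
r2 m[φ2→X0] = [18, 11, 17]
r2 m[φ2→X1] = [11, 23, 12]
r2 m[φ3→X7] = [11, 17, 21]
r2 m[φ3→X10] = [15, 16, 18]
r2 m[φ4→X3] = [1, 9, 5]
r2 m[φ5→X1] = [1, 7, 7]
r2 m[X7→φ0] = [11, 17, 21]
r2 m[X7→φ3] = [10, 11, 11]
r2 m[X10→φ3] = [1, 1, 1]
r2 m[X0→φ0] = [252, 165, 238]
r2 m[X0→φ1] = [270, 99, 136]
r2 m[X0→φ2] = [210, 135, 112]
r2 m[X3→φ1] = [1, 9, 5]
r2 m[X3→φ4] = [7, 23, 13]
r2 m[X1→φ2] = [1, 7, 7]
r2 m[X1→φ5] = [11, 23, 12]
r3 m[φ0→X7] = [2043, 2542, 2584]
r3 m[φ0→X0] = [275, 131, 122]
r3 m[φ1→X0] = [94, 87, 98]
r3 m[φ1→X3] = [1243, 4112, 1814]
r3 m[φ2→X0] = [90, 71, 95]
r3 m[φ2→X1] = [1843, 3273, 2053]
r3 m[φ3→X7] = [11, 17, 21]
r3 m[φ3→X10] = [163, 175, 190]
r3 m[φ4→X3] = [1, 9, 5]
r3 m[φ5→X1] = [1, 7, 7]
r3 m[X7→φ0] = [11, 17, 21]
r3 m[X7→φ3] = [10, 11, 11]
r3 m[X10→φ3] = [1, 1, 1]
r3 m[X0→φ0] = [252, 165, 238]
r3 m[X0→φ1] = [270, 99, 136]
r3 m[X0→φ2] = [210, 135, 112]
r3 m[X3→φ1] = [1, 9, 5]
r3 m[X3→φ4] = [7, 23, 13]
r3 m[X1→φ2] = [1, 7, 7]
r3 m[X1→φ5] = [11, 23, 12]
r4 m[φ0→X7] = [2043, 2542, 2584]
r4 m[φ0→X0] = [275, 131, 122]
r4 m[φ1→X0] = [94, 87, 98]
r4 m[φ1→X3] = [1243, 4112, 1814]
r4 m[φ2→X0] = [90, 71, 95]
r4 m[φ2→X1] = [1843, 3273, 2053]
r4 m[φ3→X7] = [11, 17, 21]
r4 m[φ3→X10] = [163, 175, 190]
r4 m[φ4→X3] = [1, 9, 5]
r4 m[φ5→X1] = [1, 7, 7]
r4 m[X7→φ0] = [11, 17, 21]
r4 m[X7→φ3] = [2043, 2542, 2584]
r4 m[X10→φ3] = [1, 1, 1]
r4 m[X0→φ0] = [8460, 6177, 9310]
r4 m[X0→φ1] = [24750, 9301, 11590]
r4 m[X0→φ2] = [25850, 11397, 11956]
r4 m[X3→φ1] = [1, 9, 5]
r4 m[X3→φ4] = [1243, 4112, 1814]
r4 m[X1→φ2] = [1, 7, 7]
r4 m[X1→φ5] = [1843, 3273, 2053]
r5 m[φ0→X7] = [75735, 91894, 89344]
r5 m[φ0→X0] = [275, 131, 122]
r5 m[φ1→X0] = [94, 87, 98]
r5 m[φ1→X3] = [113743, 371276, 163256]
r5 m[φ2→X0] = [90, 71, 95]
r5 m[φ2→X1] = [214321, 339427, 240171]
r5 m[φ3→X7] = [11, 17, 21]
r5 m[φ3→X10] = [37426, 40467, 42058]
r5 m[φ4→X3] = [1, 9, 5]
r5 m[φ5→X1] = [1, 7, 7]
r5 m[X7→φ0] = [11, 17, 21]
r5 m[X7→φ3] = [2043, 2542, 2584]
r5 m[X10→φ3] = [1, 1, 1]
r5 m[X0→φ0] = [8460, 6177, 9310]
r5 m[X0→φ1] = [24750, 9301, 11590]
r5 m[X0→φ2] = [25850, 11397, 11956]
r5 m[X3→φ1] = [1, 9, 5]
r5 m[X3→φ4] = [1243, 4112, 1814]
r5 m[X1→φ2] = [1, 7, 7]
r5 m[X1→φ5] = [1843, 3273, 2053]
r6 m[φ0→X7] = [75735, 91894, 89344]
r6 m[φ0→X0] = [275, 131, 122]
r6 m[φ1→X0] = [94, 87, 98]
r6 m[φ1→X3] = [113743, 371276, 163256]
r6 m[φ2→X0] = [90, 71, 95]
r6 m[φ2→X1] = [214321, 339427, 240171]
r6 m[φ3→X7] = [11, 17, 21]
r6 m[φ3→X10] = [37426, 40467, 42058]
r6 m[φ4→X3] = [1, 9, 5]
r6 m[φ5→X1] = [1, 7, 7]
r6 m[X7→φ0] = [11, 17, 21]
r6 m[X7→φ3] = [75735, 91894, 89344]
r6 m[X10→φ3] = [1, 1, 1]
r6 m[X0→φ0] = [8460, 6177, 9310]
r6 m[X0→φ1] = [24750, 9301, 11590]
r6 m[X0→φ2] = [25850, 11397, 11956]
r6 m[X3→φ1] = [1, 9, 5]
r6 m[X3→φ4] = [113743, 371276, 163256]
r6 m[X1→φ2] = [1, 7, 7]
r6 m[X1→φ5] = [214321, 339427, 240171]
r7 m[φ0→X7] = [75735, 91894, 89344]
r7 m[φ0→X0] = [275, 131, 122]
r7 m[φ1→X0] = [94, 87, 98]
r7 m[φ1→X3] = [113743, 371276, 163256]
r7 m[φ2→X0] = [90, 71, 95]
r7 m[φ2→X1] = [214321, 339427, 240171]
r7 m[φ3→X7] = [11, 17, 21]
r7 m[φ3→X10] = [1328242, 1436295, 1506970]
r7 m[φ4→X3] = [1, 9, 5]
r7 m[φ5→X1] = [1, 7, 7]
r7 m[X7→φ0] = [11, 17, 21]
r7 m[X7→φ3] = [75735, 91894, 89344]
r7 m[X10→φ3] = [1, 1, 1]
r7 m[X0→φ0] = [8460, 6177, 9310]
r7 m[X0→φ1] = [24750, 9301, 11590]
r7 m[X0→φ2] = [25850, 11397, 11956]
r7 m[X3→φ1] = [1, 9, 5]
r7 m[X3→φ4] = [113743, 371276, 163256]
r7 m[X1→φ2] = [1, 7, 7]
r7 m[X1→φ5] = [214321, 339427, 240171]
r8 m[φ0→X7] = [75735, 91894, 89344]
r8 m[φ0→X0] = [275, 131, 122]
r8 m[φ1→X0] = [94, 87, 98]
r8 m[φ1→X3] = [113743, 371276, 163256]
r8 m[φ2→X0] = [90, 71, 95]
r8 m[φ2→X1] = [214321, 339427, 240171]
r8 m[φ3→X7] = [11, 17, 21]
r8 m[φ3→X10] = [1328242, 1436295, 1506970]
r8 m[φ4→X3] = [1, 9, 5]
r8 m[φ5→X1] = [1, 7, 7]
r8 m[X7→φ0] = [11, 17, 21]
r8 m[X7→φ3] = [75735, 91894, 89344]
r8 m[X10→φ3] = [1, 1, 1]
r8 m[X0→φ0] = [8460, 6177, 9310]
r8 m[X0→φ1] = [24750, 9301, 11590]
r8 m[X0→φ2] = [25850, 11397, 11956]
r8 m[X3→φ1] = [1, 9, 5]
r8 m[X3→φ4] = [113743, 371276, 163256]
r8 m[X1→φ2] = [1, 7, 7]
r8 m[X1→φ5] = [214321, 339427, 240171]
fixed point reached at round 8
b[X1] = ⊗ incoming = [214321, 2375989, 1681197]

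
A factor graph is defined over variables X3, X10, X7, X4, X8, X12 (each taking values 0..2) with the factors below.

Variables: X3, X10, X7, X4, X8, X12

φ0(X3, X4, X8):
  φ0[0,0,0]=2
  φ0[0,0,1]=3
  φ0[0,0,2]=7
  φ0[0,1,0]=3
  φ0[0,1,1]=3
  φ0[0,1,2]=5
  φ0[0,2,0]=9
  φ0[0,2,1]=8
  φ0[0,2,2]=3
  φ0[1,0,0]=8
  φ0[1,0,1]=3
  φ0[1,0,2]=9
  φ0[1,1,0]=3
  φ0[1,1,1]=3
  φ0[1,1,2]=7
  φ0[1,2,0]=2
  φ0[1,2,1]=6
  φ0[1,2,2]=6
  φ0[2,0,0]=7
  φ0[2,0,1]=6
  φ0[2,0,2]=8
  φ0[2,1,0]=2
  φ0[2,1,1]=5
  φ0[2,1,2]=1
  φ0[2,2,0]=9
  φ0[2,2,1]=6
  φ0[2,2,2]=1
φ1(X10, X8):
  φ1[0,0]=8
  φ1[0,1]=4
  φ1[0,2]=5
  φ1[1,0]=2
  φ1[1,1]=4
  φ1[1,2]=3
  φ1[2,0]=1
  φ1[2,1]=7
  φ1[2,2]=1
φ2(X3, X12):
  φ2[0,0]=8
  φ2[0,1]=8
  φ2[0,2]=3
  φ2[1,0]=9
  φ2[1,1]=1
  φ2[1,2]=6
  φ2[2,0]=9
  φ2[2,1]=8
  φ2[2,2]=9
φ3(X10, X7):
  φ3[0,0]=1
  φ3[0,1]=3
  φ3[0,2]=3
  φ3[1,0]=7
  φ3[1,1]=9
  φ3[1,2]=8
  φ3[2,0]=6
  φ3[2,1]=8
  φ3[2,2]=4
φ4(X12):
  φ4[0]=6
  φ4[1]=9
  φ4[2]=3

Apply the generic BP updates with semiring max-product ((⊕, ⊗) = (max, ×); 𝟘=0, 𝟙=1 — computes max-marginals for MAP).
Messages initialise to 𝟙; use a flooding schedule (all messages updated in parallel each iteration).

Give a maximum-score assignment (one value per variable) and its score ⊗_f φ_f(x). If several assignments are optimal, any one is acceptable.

assignment: (X3=0, X10=2, X7=1, X4=2, X8=1, X12=1); score = 32256

init: all messages = 𝟙 over 3 values
r1 m[φ0→X3] = [9, 9, 9]
r1 m[φ0→X4] = [9, 7, 9]
r1 m[φ0→X8] = [9, 8, 9]
r1 m[φ1→X10] = [8, 4, 7]
r1 m[φ1→X8] = [8, 7, 5]
r1 m[φ2→X3] = [8, 9, 9]
r1 m[φ2→X12] = [9, 8, 9]
r1 m[φ3→X10] = [3, 9, 8]
r1 m[φ3→X7] = [7, 9, 8]
r1 m[φ4→X12] = [6, 9, 3]
r1 m[X3→φ0] = [1, 1, 1]
r1 m[X3→φ2] = [1, 1, 1]
r1 m[X10→φ1] = [1, 1, 1]
r1 m[X10→φ3] = [1, 1, 1]
r1 m[X7→φ3] = [1, 1, 1]
r1 m[X4→φ0] = [1, 1, 1]
r1 m[X8→φ0] = [1, 1, 1]
r1 m[X8→φ1] = [1, 1, 1]
r1 m[X12→φ2] = [1, 1, 1]
r1 m[X12→φ4] = [1, 1, 1]
r2 m[φ0→X3] = [9, 9, 9]
r2 m[φ0→X4] = [9, 7, 9]
r2 m[φ0→X8] = [9, 8, 9]
r2 m[φ1→X10] = [8, 4, 7]
r2 m[φ1→X8] = [8, 7, 5]
r2 m[φ2→X3] = [8, 9, 9]
r2 m[φ2→X12] = [9, 8, 9]
r2 m[φ3→X10] = [3, 9, 8]
r2 m[φ3→X7] = [7, 9, 8]
r2 m[φ4→X12] = [6, 9, 3]
r2 m[X3→φ0] = [8, 9, 9]
r2 m[X3→φ2] = [9, 9, 9]
r2 m[X10→φ1] = [3, 9, 8]
r2 m[X10→φ3] = [8, 4, 7]
r2 m[X7→φ3] = [1, 1, 1]
r2 m[X4→φ0] = [1, 1, 1]
r2 m[X8→φ0] = [8, 7, 5]
r2 m[X8→φ1] = [9, 8, 9]
r2 m[X12→φ2] = [6, 9, 3]
r2 m[X12→φ4] = [9, 8, 9]
r3 m[φ0→X3] = [72, 64, 72]
r3 m[φ0→X4] = [576, 315, 648]
r3 m[φ0→X8] = [81, 64, 81]
r3 m[φ1→X10] = [72, 32, 56]
r3 m[φ1→X8] = [24, 56, 27]
r3 m[φ2→X3] = [72, 54, 72]
r3 m[φ2→X12] = [81, 72, 81]
r3 m[φ3→X10] = [3, 9, 8]
r3 m[φ3→X7] = [42, 56, 32]
r3 m[φ4→X12] = [6, 9, 3]
r3 m[X3→φ0] = [8, 9, 9]
r3 m[X3→φ2] = [9, 9, 9]
r3 m[X10→φ1] = [3, 9, 8]
r3 m[X10→φ3] = [8, 4, 7]
r3 m[X7→φ3] = [1, 1, 1]
r3 m[X4→φ0] = [1, 1, 1]
r3 m[X8→φ0] = [8, 7, 5]
r3 m[X8→φ1] = [9, 8, 9]
r3 m[X12→φ2] = [6, 9, 3]
r3 m[X12→φ4] = [9, 8, 9]
r4 m[φ0→X3] = [72, 64, 72]
r4 m[φ0→X4] = [576, 315, 648]
r4 m[φ0→X8] = [81, 64, 81]
r4 m[φ1→X10] = [72, 32, 56]
r4 m[φ1→X8] = [24, 56, 27]
r4 m[φ2→X3] = [72, 54, 72]
r4 m[φ2→X12] = [81, 72, 81]
r4 m[φ3→X10] = [3, 9, 8]
r4 m[φ3→X7] = [42, 56, 32]
r4 m[φ4→X12] = [6, 9, 3]
r4 m[X3→φ0] = [72, 54, 72]
r4 m[X3→φ2] = [72, 64, 72]
r4 m[X10→φ1] = [3, 9, 8]
r4 m[X10→φ3] = [72, 32, 56]
r4 m[X7→φ3] = [1, 1, 1]
r4 m[X4→φ0] = [1, 1, 1]
r4 m[X8→φ0] = [24, 56, 27]
r4 m[X8→φ1] = [81, 64, 81]
r4 m[X12→φ2] = [6, 9, 3]
r4 m[X12→φ4] = [81, 72, 81]
r5 m[φ0→X3] = [448, 336, 336]
r5 m[φ0→X4] = [24192, 20160, 32256]
r5 m[φ0→X8] = [648, 576, 576]
r5 m[φ1→X10] = [648, 256, 448]
r5 m[φ1→X8] = [24, 56, 27]
r5 m[φ2→X3] = [72, 54, 72]
r5 m[φ2→X12] = [648, 576, 648]
r5 m[φ3→X10] = [3, 9, 8]
r5 m[φ3→X7] = [336, 448, 256]
r5 m[φ4→X12] = [6, 9, 3]
r5 m[X3→φ0] = [72, 54, 72]
r5 m[X3→φ2] = [72, 64, 72]
r5 m[X10→φ1] = [3, 9, 8]
r5 m[X10→φ3] = [72, 32, 56]
r5 m[X7→φ3] = [1, 1, 1]
r5 m[X4→φ0] = [1, 1, 1]
r5 m[X8→φ0] = [24, 56, 27]
r5 m[X8→φ1] = [81, 64, 81]
r5 m[X12→φ2] = [6, 9, 3]
r5 m[X12→φ4] = [81, 72, 81]
r6 m[φ0→X3] = [448, 336, 336]
r6 m[φ0→X4] = [24192, 20160, 32256]
r6 m[φ0→X8] = [648, 576, 576]
r6 m[φ1→X10] = [648, 256, 448]
r6 m[φ1→X8] = [24, 56, 27]
r6 m[φ2→X3] = [72, 54, 72]
r6 m[φ2→X12] = [648, 576, 648]
r6 m[φ3→X10] = [3, 9, 8]
r6 m[φ3→X7] = [336, 448, 256]
r6 m[φ4→X12] = [6, 9, 3]
r6 m[X3→φ0] = [72, 54, 72]
r6 m[X3→φ2] = [448, 336, 336]
r6 m[X10→φ1] = [3, 9, 8]
r6 m[X10→φ3] = [648, 256, 448]
r6 m[X7→φ3] = [1, 1, 1]
r6 m[X4→φ0] = [1, 1, 1]
r6 m[X8→φ0] = [24, 56, 27]
r6 m[X8→φ1] = [648, 576, 576]
r6 m[X12→φ2] = [6, 9, 3]
r6 m[X12→φ4] = [648, 576, 648]
r7 m[φ0→X3] = [448, 336, 336]
r7 m[φ0→X4] = [24192, 20160, 32256]
r7 m[φ0→X8] = [648, 576, 576]
r7 m[φ1→X10] = [5184, 2304, 4032]
r7 m[φ1→X8] = [24, 56, 27]
r7 m[φ2→X3] = [72, 54, 72]
r7 m[φ2→X12] = [3584, 3584, 3024]
r7 m[φ3→X10] = [3, 9, 8]
r7 m[φ3→X7] = [2688, 3584, 2048]
r7 m[φ4→X12] = [6, 9, 3]
r7 m[X3→φ0] = [72, 54, 72]
r7 m[X3→φ2] = [448, 336, 336]
r7 m[X10→φ1] = [3, 9, 8]
r7 m[X10→φ3] = [648, 256, 448]
r7 m[X7→φ3] = [1, 1, 1]
r7 m[X4→φ0] = [1, 1, 1]
r7 m[X8→φ0] = [24, 56, 27]
r7 m[X8→φ1] = [648, 576, 576]
r7 m[X12→φ2] = [6, 9, 3]
r7 m[X12→φ4] = [648, 576, 648]
r8 m[φ0→X3] = [448, 336, 336]
r8 m[φ0→X4] = [24192, 20160, 32256]
r8 m[φ0→X8] = [648, 576, 576]
r8 m[φ1→X10] = [5184, 2304, 4032]
r8 m[φ1→X8] = [24, 56, 27]
r8 m[φ2→X3] = [72, 54, 72]
r8 m[φ2→X12] = [3584, 3584, 3024]
r8 m[φ3→X10] = [3, 9, 8]
r8 m[φ3→X7] = [2688, 3584, 2048]
r8 m[φ4→X12] = [6, 9, 3]
r8 m[X3→φ0] = [72, 54, 72]
r8 m[X3→φ2] = [448, 336, 336]
r8 m[X10→φ1] = [3, 9, 8]
r8 m[X10→φ3] = [5184, 2304, 4032]
r8 m[X7→φ3] = [1, 1, 1]
r8 m[X4→φ0] = [1, 1, 1]
r8 m[X8→φ0] = [24, 56, 27]
r8 m[X8→φ1] = [648, 576, 576]
r8 m[X12→φ2] = [6, 9, 3]
r8 m[X12→φ4] = [3584, 3584, 3024]
r9 m[φ0→X3] = [448, 336, 336]
r9 m[φ0→X4] = [24192, 20160, 32256]
r9 m[φ0→X8] = [648, 576, 576]
r9 m[φ1→X10] = [5184, 2304, 4032]
r9 m[φ1→X8] = [24, 56, 27]
r9 m[φ2→X3] = [72, 54, 72]
r9 m[φ2→X12] = [3584, 3584, 3024]
r9 m[φ3→X10] = [3, 9, 8]
r9 m[φ3→X7] = [24192, 32256, 18432]
r9 m[φ4→X12] = [6, 9, 3]
r9 m[X3→φ0] = [72, 54, 72]
r9 m[X3→φ2] = [448, 336, 336]
r9 m[X10→φ1] = [3, 9, 8]
r9 m[X10→φ3] = [5184, 2304, 4032]
r9 m[X7→φ3] = [1, 1, 1]
r9 m[X4→φ0] = [1, 1, 1]
r9 m[X8→φ0] = [24, 56, 27]
r9 m[X8→φ1] = [648, 576, 576]
r9 m[X12→φ2] = [6, 9, 3]
r9 m[X12→φ4] = [3584, 3584, 3024]
r10 m[φ0→X3] = [448, 336, 336]
r10 m[φ0→X4] = [24192, 20160, 32256]
r10 m[φ0→X8] = [648, 576, 576]
r10 m[φ1→X10] = [5184, 2304, 4032]
r10 m[φ1→X8] = [24, 56, 27]
r10 m[φ2→X3] = [72, 54, 72]
r10 m[φ2→X12] = [3584, 3584, 3024]
r10 m[φ3→X10] = [3, 9, 8]
r10 m[φ3→X7] = [24192, 32256, 18432]
r10 m[φ4→X12] = [6, 9, 3]
r10 m[X3→φ0] = [72, 54, 72]
r10 m[X3→φ2] = [448, 336, 336]
r10 m[X10→φ1] = [3, 9, 8]
r10 m[X10→φ3] = [5184, 2304, 4032]
r10 m[X7→φ3] = [1, 1, 1]
r10 m[X4→φ0] = [1, 1, 1]
r10 m[X8→φ0] = [24, 56, 27]
r10 m[X8→φ1] = [648, 576, 576]
r10 m[X12→φ2] = [6, 9, 3]
r10 m[X12→φ4] = [3584, 3584, 3024]
fixed point reached at round 10
traceback from X3: (X3=0, X10=2, X7=1, X4=2, X8=1, X12=1), score=32256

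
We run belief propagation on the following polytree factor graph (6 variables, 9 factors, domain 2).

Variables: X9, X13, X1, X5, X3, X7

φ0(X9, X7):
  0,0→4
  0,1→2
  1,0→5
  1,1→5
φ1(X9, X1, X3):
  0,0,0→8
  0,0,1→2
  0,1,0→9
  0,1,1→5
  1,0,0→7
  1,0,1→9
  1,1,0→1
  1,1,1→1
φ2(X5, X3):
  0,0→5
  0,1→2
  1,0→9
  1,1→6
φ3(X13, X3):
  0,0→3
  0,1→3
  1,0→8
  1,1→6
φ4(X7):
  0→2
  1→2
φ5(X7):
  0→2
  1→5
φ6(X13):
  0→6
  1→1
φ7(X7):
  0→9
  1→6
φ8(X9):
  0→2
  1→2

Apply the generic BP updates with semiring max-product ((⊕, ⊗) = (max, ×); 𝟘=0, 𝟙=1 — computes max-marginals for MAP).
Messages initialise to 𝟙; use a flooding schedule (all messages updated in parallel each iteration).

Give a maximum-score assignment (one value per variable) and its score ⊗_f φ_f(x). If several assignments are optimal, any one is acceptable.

init: all messages = 𝟙 over 2 values
r1 m[φ0→X9] = [4, 5]
r1 m[φ0→X7] = [5, 5]
r1 m[φ1→X9] = [9, 9]
r1 m[φ1→X1] = [9, 9]
r1 m[φ1→X3] = [9, 9]
r1 m[φ2→X5] = [5, 9]
r1 m[φ2→X3] = [9, 6]
r1 m[φ3→X13] = [3, 8]
r1 m[φ3→X3] = [8, 6]
r1 m[φ4→X7] = [2, 2]
r1 m[φ5→X7] = [2, 5]
r1 m[φ6→X13] = [6, 1]
r1 m[φ7→X7] = [9, 6]
r1 m[φ8→X9] = [2, 2]
r1 m[X9→φ0] = [1, 1]
r1 m[X9→φ1] = [1, 1]
r1 m[X9→φ8] = [1, 1]
r1 m[X13→φ3] = [1, 1]
r1 m[X13→φ6] = [1, 1]
r1 m[X1→φ1] = [1, 1]
r1 m[X5→φ2] = [1, 1]
r1 m[X3→φ1] = [1, 1]
r1 m[X3→φ2] = [1, 1]
r1 m[X3→φ3] = [1, 1]
r1 m[X7→φ0] = [1, 1]
r1 m[X7→φ4] = [1, 1]
r1 m[X7→φ5] = [1, 1]
r1 m[X7→φ7] = [1, 1]
r2 m[φ0→X9] = [4, 5]
r2 m[φ0→X7] = [5, 5]
r2 m[φ1→X9] = [9, 9]
r2 m[φ1→X1] = [9, 9]
r2 m[φ1→X3] = [9, 9]
r2 m[φ2→X5] = [5, 9]
r2 m[φ2→X3] = [9, 6]
r2 m[φ3→X13] = [3, 8]
r2 m[φ3→X3] = [8, 6]
r2 m[φ4→X7] = [2, 2]
r2 m[φ5→X7] = [2, 5]
r2 m[φ6→X13] = [6, 1]
r2 m[φ7→X7] = [9, 6]
r2 m[φ8→X9] = [2, 2]
r2 m[X9→φ0] = [18, 18]
r2 m[X9→φ1] = [8, 10]
r2 m[X9→φ8] = [36, 45]
r2 m[X13→φ3] = [6, 1]
r2 m[X13→φ6] = [3, 8]
r2 m[X1→φ1] = [1, 1]
r2 m[X5→φ2] = [1, 1]
r2 m[X3→φ1] = [72, 36]
r2 m[X3→φ2] = [72, 54]
r2 m[X3→φ3] = [81, 54]
r2 m[X7→φ0] = [36, 60]
r2 m[X7→φ4] = [90, 150]
r2 m[X7→φ5] = [90, 60]
r2 m[X7→φ7] = [20, 50]
r3 m[φ0→X9] = [144, 300]
r3 m[φ0→X7] = [90, 90]
r3 m[φ1→X9] = [648, 504]
r3 m[φ1→X1] = [5040, 5184]
r3 m[φ1→X3] = [72, 90]
r3 m[φ2→X5] = [360, 648]
r3 m[φ2→X3] = [9, 6]
r3 m[φ3→X13] = [243, 648]
r3 m[φ3→X3] = [18, 18]
r3 m[φ4→X7] = [2, 2]
r3 m[φ5→X7] = [2, 5]
r3 m[φ6→X13] = [6, 1]
r3 m[φ7→X7] = [9, 6]
r3 m[φ8→X9] = [2, 2]
r3 m[X9→φ0] = [18, 18]
r3 m[X9→φ1] = [8, 10]
r3 m[X9→φ8] = [36, 45]
r3 m[X13→φ3] = [6, 1]
r3 m[X13→φ6] = [3, 8]
r3 m[X1→φ1] = [1, 1]
r3 m[X5→φ2] = [1, 1]
r3 m[X3→φ1] = [72, 36]
r3 m[X3→φ2] = [72, 54]
r3 m[X3→φ3] = [81, 54]
r3 m[X7→φ0] = [36, 60]
r3 m[X7→φ4] = [90, 150]
r3 m[X7→φ5] = [90, 60]
r3 m[X7→φ7] = [20, 50]
r4 m[φ0→X9] = [144, 300]
r4 m[φ0→X7] = [90, 90]
r4 m[φ1→X9] = [648, 504]
r4 m[φ1→X1] = [5040, 5184]
r4 m[φ1→X3] = [72, 90]
r4 m[φ2→X5] = [360, 648]
r4 m[φ2→X3] = [9, 6]
r4 m[φ3→X13] = [243, 648]
r4 m[φ3→X3] = [18, 18]
r4 m[φ4→X7] = [2, 2]
r4 m[φ5→X7] = [2, 5]
r4 m[φ6→X13] = [6, 1]
r4 m[φ7→X7] = [9, 6]
r4 m[φ8→X9] = [2, 2]
r4 m[X9→φ0] = [1296, 1008]
r4 m[X9→φ1] = [288, 600]
r4 m[X9→φ8] = [93312, 151200]
r4 m[X13→φ3] = [6, 1]
r4 m[X13→φ6] = [243, 648]
r4 m[X1→φ1] = [1, 1]
r4 m[X5→φ2] = [1, 1]
r4 m[X3→φ1] = [162, 108]
r4 m[X3→φ2] = [1296, 1620]
r4 m[X3→φ3] = [648, 540]
r4 m[X7→φ0] = [36, 60]
r4 m[X7→φ4] = [1620, 2700]
r4 m[X7→φ5] = [1620, 1080]
r4 m[X7→φ7] = [360, 900]
r5 m[φ0→X9] = [144, 300]
r5 m[φ0→X7] = [5184, 5040]
r5 m[φ1→X9] = [1458, 1134]
r5 m[φ1→X1] = [680400, 419904]
r5 m[φ1→X3] = [4200, 5400]
r5 m[φ2→X5] = [6480, 11664]
r5 m[φ2→X3] = [9, 6]
r5 m[φ3→X13] = [1944, 5184]
r5 m[φ3→X3] = [18, 18]
r5 m[φ4→X7] = [2, 2]
r5 m[φ5→X7] = [2, 5]
r5 m[φ6→X13] = [6, 1]
r5 m[φ7→X7] = [9, 6]
r5 m[φ8→X9] = [2, 2]
r5 m[X9→φ0] = [1296, 1008]
r5 m[X9→φ1] = [288, 600]
r5 m[X9→φ8] = [93312, 151200]
r5 m[X13→φ3] = [6, 1]
r5 m[X13→φ6] = [243, 648]
r5 m[X1→φ1] = [1, 1]
r5 m[X5→φ2] = [1, 1]
r5 m[X3→φ1] = [162, 108]
r5 m[X3→φ2] = [1296, 1620]
r5 m[X3→φ3] = [648, 540]
r5 m[X7→φ0] = [36, 60]
r5 m[X7→φ4] = [1620, 2700]
r5 m[X7→φ5] = [1620, 1080]
r5 m[X7→φ7] = [360, 900]
r6 m[φ0→X9] = [144, 300]
r6 m[φ0→X7] = [5184, 5040]
r6 m[φ1→X9] = [1458, 1134]
r6 m[φ1→X1] = [680400, 419904]
r6 m[φ1→X3] = [4200, 5400]
r6 m[φ2→X5] = [6480, 11664]
r6 m[φ2→X3] = [9, 6]
r6 m[φ3→X13] = [1944, 5184]
r6 m[φ3→X3] = [18, 18]
r6 m[φ4→X7] = [2, 2]
r6 m[φ5→X7] = [2, 5]
r6 m[φ6→X13] = [6, 1]
r6 m[φ7→X7] = [9, 6]
r6 m[φ8→X9] = [2, 2]
r6 m[X9→φ0] = [2916, 2268]
r6 m[X9→φ1] = [288, 600]
r6 m[X9→φ8] = [209952, 340200]
r6 m[X13→φ3] = [6, 1]
r6 m[X13→φ6] = [1944, 5184]
r6 m[X1→φ1] = [1, 1]
r6 m[X5→φ2] = [1, 1]
r6 m[X3→φ1] = [162, 108]
r6 m[X3→φ2] = [75600, 97200]
r6 m[X3→φ3] = [37800, 32400]
r6 m[X7→φ0] = [36, 60]
r6 m[X7→φ4] = [93312, 151200]
r6 m[X7→φ5] = [93312, 60480]
r6 m[X7→φ7] = [20736, 50400]
r7 m[φ0→X9] = [144, 300]
r7 m[φ0→X7] = [11664, 11340]
r7 m[φ1→X9] = [1458, 1134]
r7 m[φ1→X1] = [680400, 419904]
r7 m[φ1→X3] = [4200, 5400]
r7 m[φ2→X5] = [378000, 680400]
r7 m[φ2→X3] = [9, 6]
r7 m[φ3→X13] = [113400, 302400]
r7 m[φ3→X3] = [18, 18]
r7 m[φ4→X7] = [2, 2]
r7 m[φ5→X7] = [2, 5]
r7 m[φ6→X13] = [6, 1]
r7 m[φ7→X7] = [9, 6]
r7 m[φ8→X9] = [2, 2]
r7 m[X9→φ0] = [2916, 2268]
r7 m[X9→φ1] = [288, 600]
r7 m[X9→φ8] = [209952, 340200]
r7 m[X13→φ3] = [6, 1]
r7 m[X13→φ6] = [1944, 5184]
r7 m[X1→φ1] = [1, 1]
r7 m[X5→φ2] = [1, 1]
r7 m[X3→φ1] = [162, 108]
r7 m[X3→φ2] = [75600, 97200]
r7 m[X3→φ3] = [37800, 32400]
r7 m[X7→φ0] = [36, 60]
r7 m[X7→φ4] = [93312, 151200]
r7 m[X7→φ5] = [93312, 60480]
r7 m[X7→φ7] = [20736, 50400]
r8 m[φ0→X9] = [144, 300]
r8 m[φ0→X7] = [11664, 11340]
r8 m[φ1→X9] = [1458, 1134]
r8 m[φ1→X1] = [680400, 419904]
r8 m[φ1→X3] = [4200, 5400]
r8 m[φ2→X5] = [378000, 680400]
r8 m[φ2→X3] = [9, 6]
r8 m[φ3→X13] = [113400, 302400]
r8 m[φ3→X3] = [18, 18]
r8 m[φ4→X7] = [2, 2]
r8 m[φ5→X7] = [2, 5]
r8 m[φ6→X13] = [6, 1]
r8 m[φ7→X7] = [9, 6]
r8 m[φ8→X9] = [2, 2]
r8 m[X9→φ0] = [2916, 2268]
r8 m[X9→φ1] = [288, 600]
r8 m[X9→φ8] = [209952, 340200]
r8 m[X13→φ3] = [6, 1]
r8 m[X13→φ6] = [113400, 302400]
r8 m[X1→φ1] = [1, 1]
r8 m[X5→φ2] = [1, 1]
r8 m[X3→φ1] = [162, 108]
r8 m[X3→φ2] = [75600, 97200]
r8 m[X3→φ3] = [37800, 32400]
r8 m[X7→φ0] = [36, 60]
r8 m[X7→φ4] = [209952, 340200]
r8 m[X7→φ5] = [209952, 136080]
r8 m[X7→φ7] = [46656, 113400]
r9 m[φ0→X9] = [144, 300]
r9 m[φ0→X7] = [11664, 11340]
r9 m[φ1→X9] = [1458, 1134]
r9 m[φ1→X1] = [680400, 419904]
r9 m[φ1→X3] = [4200, 5400]
r9 m[φ2→X5] = [378000, 680400]
r9 m[φ2→X3] = [9, 6]
r9 m[φ3→X13] = [113400, 302400]
r9 m[φ3→X3] = [18, 18]
r9 m[φ4→X7] = [2, 2]
r9 m[φ5→X7] = [2, 5]
r9 m[φ6→X13] = [6, 1]
r9 m[φ7→X7] = [9, 6]
r9 m[φ8→X9] = [2, 2]
r9 m[X9→φ0] = [2916, 2268]
r9 m[X9→φ1] = [288, 600]
r9 m[X9→φ8] = [209952, 340200]
r9 m[X13→φ3] = [6, 1]
r9 m[X13→φ6] = [113400, 302400]
r9 m[X1→φ1] = [1, 1]
r9 m[X5→φ2] = [1, 1]
r9 m[X3→φ1] = [162, 108]
r9 m[X3→φ2] = [75600, 97200]
r9 m[X3→φ3] = [37800, 32400]
r9 m[X7→φ0] = [36, 60]
r9 m[X7→φ4] = [209952, 340200]
r9 m[X7→φ5] = [209952, 136080]
r9 m[X7→φ7] = [46656, 113400]
fixed point reached at round 9
traceback from X9: (X9=1, X13=0, X1=0, X5=1, X3=0, X7=1), score=680400

assignment: (X9=1, X13=0, X1=0, X5=1, X3=0, X7=1); score = 680400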